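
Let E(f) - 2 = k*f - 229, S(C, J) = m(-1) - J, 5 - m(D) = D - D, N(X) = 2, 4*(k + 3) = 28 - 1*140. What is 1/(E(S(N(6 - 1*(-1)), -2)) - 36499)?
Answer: -1/36943 ≈ -2.7069e-5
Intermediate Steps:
k = -31 (k = -3 + (28 - 1*140)/4 = -3 + (28 - 140)/4 = -3 + (1/4)*(-112) = -3 - 28 = -31)
m(D) = 5 (m(D) = 5 - (D - D) = 5 - 1*0 = 5 + 0 = 5)
S(C, J) = 5 - J
E(f) = -227 - 31*f (E(f) = 2 + (-31*f - 229) = 2 + (-229 - 31*f) = -227 - 31*f)
1/(E(S(N(6 - 1*(-1)), -2)) - 36499) = 1/((-227 - 31*(5 - 1*(-2))) - 36499) = 1/((-227 - 31*(5 + 2)) - 36499) = 1/((-227 - 31*7) - 36499) = 1/((-227 - 217) - 36499) = 1/(-444 - 36499) = 1/(-36943) = -1/36943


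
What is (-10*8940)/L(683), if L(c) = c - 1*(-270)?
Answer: -89400/953 ≈ -93.809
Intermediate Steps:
L(c) = 270 + c (L(c) = c + 270 = 270 + c)
(-10*8940)/L(683) = (-10*8940)/(270 + 683) = -89400/953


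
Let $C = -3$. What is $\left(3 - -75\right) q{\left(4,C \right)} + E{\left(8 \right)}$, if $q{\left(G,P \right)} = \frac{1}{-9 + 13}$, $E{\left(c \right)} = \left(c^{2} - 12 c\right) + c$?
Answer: $- \frac{9}{2} \approx -4.5$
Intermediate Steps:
$E{\left(c \right)} = c^{2} - 11 c$
$q{\left(G,P \right)} = \frac{1}{4}$
$\left(3 - -75\right) q{\left(4,C \right)} + E{\left(8 \right)} = \left(3 - -75\right) \frac{1}{4} + 8 \left(-11 + 8\right) = \left(3 + 75\right) \frac{1}{4} + 8 \left(-3\right) = 78 \cdot \frac{1}{4} - 24 = \frac{39}{2} - 24 = - \frac{9}{2}$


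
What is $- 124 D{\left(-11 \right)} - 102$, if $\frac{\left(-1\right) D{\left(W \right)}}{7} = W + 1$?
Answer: $-8782$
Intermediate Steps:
$D{\left(W \right)} = -7 - 7 W$ ($D{\left(W \right)} = - 7 \left(W + 1\right) = - 7 \left(1 + W\right) = -7 - 7 W$)
$- 124 D{\left(-11 \right)} - 102 = - 124 \left(-7 - -77\right) - 102 = - 124 \left(-7 + 77\right) - 102 = \left(-124\right) 70 - 102 = -8680 - 102 = -8782$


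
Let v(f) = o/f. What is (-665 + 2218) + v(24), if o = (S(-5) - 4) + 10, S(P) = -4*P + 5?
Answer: 37303/24 ≈ 1554.3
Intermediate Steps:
S(P) = 5 - 4*P
o = 31 (o = ((5 - 4*(-5)) - 4) + 10 = ((5 + 20) - 4) + 10 = (25 - 4) + 10 = 21 + 10 = 31)
v(f) = 31/f
(-665 + 2218) + v(24) = (-665 + 2218) + 31/24 = 1553 + 31*(1/24) = 1553 + 31/24 = 37303/24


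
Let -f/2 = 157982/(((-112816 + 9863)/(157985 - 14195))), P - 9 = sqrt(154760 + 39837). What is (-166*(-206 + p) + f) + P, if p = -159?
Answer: 51671312407/102953 + sqrt(194597) ≈ 5.0233e+5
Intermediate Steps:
P = 9 + sqrt(194597) (P = 9 + sqrt(154760 + 39837) = 9 + sqrt(194597) ≈ 450.13)
f = 45432463560/102953 (f = -315964/((-112816 + 9863)/(157985 - 14195)) = -315964/((-102953/143790)) = -315964/((-102953*1/143790)) = -315964/(-102953/143790) = -315964*(-143790)/102953 = -2*(-22716231780/102953) = 45432463560/102953 ≈ 4.4129e+5)
(-166*(-206 + p) + f) + P = (-166*(-206 - 159) + 45432463560/102953) + (9 + sqrt(194597)) = (-166*(-365) + 45432463560/102953) + (9 + sqrt(194597)) = (60590 + 45432463560/102953) + (9 + sqrt(194597)) = 51670385830/102953 + (9 + sqrt(194597)) = 51671312407/102953 + sqrt(194597)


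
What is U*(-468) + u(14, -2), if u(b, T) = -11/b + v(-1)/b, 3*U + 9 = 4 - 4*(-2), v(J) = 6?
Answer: -6557/14 ≈ -468.36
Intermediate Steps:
U = 1 (U = -3 + (4 - 4*(-2))/3 = -3 + (4 + 8)/3 = -3 + (⅓)*12 = -3 + 4 = 1)
u(b, T) = -5/b (u(b, T) = -11/b + 6/b = -5/b)
U*(-468) + u(14, -2) = 1*(-468) - 5/14 = -468 - 5*1/14 = -468 - 5/14 = -6557/14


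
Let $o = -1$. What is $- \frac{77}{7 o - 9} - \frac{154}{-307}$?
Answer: $\frac{26103}{4912} \approx 5.3141$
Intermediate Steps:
$- \frac{77}{7 o - 9} - \frac{154}{-307} = - \frac{77}{7 \left(-1\right) - 9} - \frac{154}{-307} = - \frac{77}{-7 - 9} - - \frac{154}{307} = - \frac{77}{-16} + \frac{154}{307} = \left(-77\right) \left(- \frac{1}{16}\right) + \frac{154}{307} = \frac{77}{16} + \frac{154}{307} = \frac{26103}{4912}$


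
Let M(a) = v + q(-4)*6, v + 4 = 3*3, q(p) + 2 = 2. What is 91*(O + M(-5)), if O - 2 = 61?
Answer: 6188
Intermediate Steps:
q(p) = 0 (q(p) = -2 + 2 = 0)
v = 5 (v = -4 + 3*3 = -4 + 9 = 5)
O = 63 (O = 2 + 61 = 63)
M(a) = 5 (M(a) = 5 + 0*6 = 5 + 0 = 5)
91*(O + M(-5)) = 91*(63 + 5) = 91*68 = 6188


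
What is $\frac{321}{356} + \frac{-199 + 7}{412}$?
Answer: $\frac{15975}{36668} \approx 0.43567$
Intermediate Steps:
$\frac{321}{356} + \frac{-199 + 7}{412} = 321 \cdot \frac{1}{356} - \frac{48}{103} = \frac{321}{356} - \frac{48}{103} = \frac{15975}{36668}$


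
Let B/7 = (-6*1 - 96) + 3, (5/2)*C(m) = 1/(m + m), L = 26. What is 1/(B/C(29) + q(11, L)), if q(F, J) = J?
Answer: -1/100459 ≈ -9.9543e-6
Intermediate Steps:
C(m) = 1/(5*m) (C(m) = 2/(5*(m + m)) = 2/(5*((2*m))) = 2*(1/(2*m))/5 = 1/(5*m))
B = -693 (B = 7*((-6*1 - 96) + 3) = 7*((-6 - 96) + 3) = 7*(-102 + 3) = 7*(-99) = -693)
1/(B/C(29) + q(11, L)) = 1/(-693/((1/5)/29) + 26) = 1/(-693/((1/5)*(1/29)) + 26) = 1/(-693/1/145 + 26) = 1/(-693*145 + 26) = 1/(-100485 + 26) = 1/(-100459) = -1/100459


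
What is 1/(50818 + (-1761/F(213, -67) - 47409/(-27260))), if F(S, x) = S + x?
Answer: 1989980/101106262067 ≈ 1.9682e-5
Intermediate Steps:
1/(50818 + (-1761/F(213, -67) - 47409/(-27260))) = 1/(50818 + (-1761/(213 - 67) - 47409/(-27260))) = 1/(50818 + (-1761/146 - 47409*(-1/27260))) = 1/(50818 + (-1761*1/146 + 47409/27260)) = 1/(50818 + (-1761/146 + 47409/27260)) = 1/(50818 - 20541573/1989980) = 1/(101106262067/1989980) = 1989980/101106262067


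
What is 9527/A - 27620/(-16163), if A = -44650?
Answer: 1079248099/721677950 ≈ 1.4955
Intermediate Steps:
9527/A - 27620/(-16163) = 9527/(-44650) - 27620/(-16163) = 9527*(-1/44650) - 27620*(-1/16163) = -9527/44650 + 27620/16163 = 1079248099/721677950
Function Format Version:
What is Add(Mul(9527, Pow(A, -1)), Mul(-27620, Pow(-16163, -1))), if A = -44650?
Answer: Rational(1079248099, 721677950) ≈ 1.4955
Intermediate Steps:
Add(Mul(9527, Pow(A, -1)), Mul(-27620, Pow(-16163, -1))) = Add(Mul(9527, Pow(-44650, -1)), Mul(-27620, Pow(-16163, -1))) = Add(Mul(9527, Rational(-1, 44650)), Mul(-27620, Rational(-1, 16163))) = Add(Rational(-9527, 44650), Rational(27620, 16163)) = Rational(1079248099, 721677950)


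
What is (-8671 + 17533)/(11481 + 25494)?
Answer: 2954/12325 ≈ 0.23968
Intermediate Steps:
(-8671 + 17533)/(11481 + 25494) = 8862/36975 = 8862*(1/36975) = 2954/12325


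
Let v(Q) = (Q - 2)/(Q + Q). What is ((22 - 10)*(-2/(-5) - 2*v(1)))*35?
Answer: 588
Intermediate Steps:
v(Q) = (-2 + Q)/(2*Q) (v(Q) = (-2 + Q)/((2*Q)) = (-2 + Q)*(1/(2*Q)) = (-2 + Q)/(2*Q))
((22 - 10)*(-2/(-5) - 2*v(1)))*35 = ((22 - 10)*(-2/(-5) - (-2 + 1)/1))*35 = (12*(-2*(-⅕) - (-1)))*35 = (12*(⅖ - 2*(-½)))*35 = (12*(⅖ + 1))*35 = (12*(7/5))*35 = (84/5)*35 = 588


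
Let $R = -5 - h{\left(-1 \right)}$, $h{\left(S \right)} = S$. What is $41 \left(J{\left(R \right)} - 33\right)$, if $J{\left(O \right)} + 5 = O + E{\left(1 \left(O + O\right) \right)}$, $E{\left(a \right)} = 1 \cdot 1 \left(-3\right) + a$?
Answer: $-2173$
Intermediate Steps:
$R = -4$ ($R = -5 - -1 = -5 + 1 = -4$)
$E{\left(a \right)} = -3 + a$ ($E{\left(a \right)} = 1 \left(-3\right) + a = -3 + a$)
$J{\left(O \right)} = -8 + 3 O$ ($J{\left(O \right)} = -5 + \left(O + \left(-3 + 1 \left(O + O\right)\right)\right) = -5 + \left(O + \left(-3 + 1 \cdot 2 O\right)\right) = -5 + \left(O + \left(-3 + 2 O\right)\right) = -5 + \left(-3 + 3 O\right) = -8 + 3 O$)
$41 \left(J{\left(R \right)} - 33\right) = 41 \left(\left(-8 + 3 \left(-4\right)\right) - 33\right) = 41 \left(\left(-8 - 12\right) - 33\right) = 41 \left(-20 - 33\right) = 41 \left(-53\right) = -2173$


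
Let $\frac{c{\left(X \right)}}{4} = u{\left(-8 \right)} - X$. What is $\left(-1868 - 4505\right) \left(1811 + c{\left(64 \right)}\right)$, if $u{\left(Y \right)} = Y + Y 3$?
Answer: $-9094271$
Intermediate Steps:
$u{\left(Y \right)} = 4 Y$ ($u{\left(Y \right)} = Y + 3 Y = 4 Y$)
$c{\left(X \right)} = -128 - 4 X$ ($c{\left(X \right)} = 4 \left(4 \left(-8\right) - X\right) = 4 \left(-32 - X\right) = -128 - 4 X$)
$\left(-1868 - 4505\right) \left(1811 + c{\left(64 \right)}\right) = \left(-1868 - 4505\right) \left(1811 - 384\right) = - 6373 \left(1811 - 384\right) = \left(-6373\right) 1427 = -9094271$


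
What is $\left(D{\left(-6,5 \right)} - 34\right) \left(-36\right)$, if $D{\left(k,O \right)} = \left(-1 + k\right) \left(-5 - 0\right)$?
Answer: $-36$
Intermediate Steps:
$D{\left(k,O \right)} = 5 - 5 k$ ($D{\left(k,O \right)} = \left(-1 + k\right) \left(-5 + 0\right) = \left(-1 + k\right) \left(-5\right) = 5 - 5 k$)
$\left(D{\left(-6,5 \right)} - 34\right) \left(-36\right) = \left(\left(5 - -30\right) - 34\right) \left(-36\right) = \left(\left(5 + 30\right) - 34\right) \left(-36\right) = \left(35 - 34\right) \left(-36\right) = 1 \left(-36\right) = -36$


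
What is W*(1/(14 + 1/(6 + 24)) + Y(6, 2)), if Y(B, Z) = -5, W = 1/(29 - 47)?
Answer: 2075/7578 ≈ 0.27382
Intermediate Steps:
W = -1/18 (W = 1/(-18) = -1/18 ≈ -0.055556)
W*(1/(14 + 1/(6 + 24)) + Y(6, 2)) = -(1/(14 + 1/(6 + 24)) - 5)/18 = -(1/(14 + 1/30) - 5)/18 = -(1/(421/30) - 5)/18 = -(30/421 - 5)/18 = -1/18*(-2075/421) = 2075/7578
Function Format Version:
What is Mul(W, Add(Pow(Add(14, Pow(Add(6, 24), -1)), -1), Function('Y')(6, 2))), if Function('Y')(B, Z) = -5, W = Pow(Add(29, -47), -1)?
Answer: Rational(2075, 7578) ≈ 0.27382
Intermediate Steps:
W = Rational(-1, 18) (W = Pow(-18, -1) = Rational(-1, 18) ≈ -0.055556)
Mul(W, Add(Pow(Add(14, Pow(Add(6, 24), -1)), -1), Function('Y')(6, 2))) = Mul(Rational(-1, 18), Add(Pow(Add(14, Pow(Add(6, 24), -1)), -1), -5)) = Mul(Rational(-1, 18), Add(Pow(Add(14, Pow(30, -1)), -1), -5)) = Mul(Rational(-1, 18), Add(Pow(Add(14, Rational(1, 30)), -1), -5)) = Mul(Rational(-1, 18), Add(Pow(Rational(421, 30), -1), -5)) = Mul(Rational(-1, 18), Add(Rational(30, 421), -5)) = Mul(Rational(-1, 18), Rational(-2075, 421)) = Rational(2075, 7578)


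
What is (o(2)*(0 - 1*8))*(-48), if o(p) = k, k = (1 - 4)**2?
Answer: 3456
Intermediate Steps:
k = 9 (k = (-3)**2 = 9)
o(p) = 9
(o(2)*(0 - 1*8))*(-48) = (9*(0 - 1*8))*(-48) = (9*(0 - 8))*(-48) = (9*(-8))*(-48) = -72*(-48) = 3456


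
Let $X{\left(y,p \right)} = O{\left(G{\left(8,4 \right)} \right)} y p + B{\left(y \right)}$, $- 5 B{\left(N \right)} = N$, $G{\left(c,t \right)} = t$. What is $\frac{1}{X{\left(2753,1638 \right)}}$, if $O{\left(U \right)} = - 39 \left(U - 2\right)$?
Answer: $- \frac{5}{1758674213} \approx -2.8431 \cdot 10^{-9}$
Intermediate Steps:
$O{\left(U \right)} = 78 - 39 U$ ($O{\left(U \right)} = - 39 \left(-2 + U\right) = 78 - 39 U$)
$B{\left(N \right)} = - \frac{N}{5}$
$X{\left(y,p \right)} = - \frac{y}{5} - 78 p y$ ($X{\left(y,p \right)} = \left(78 - 156\right) y p - \frac{y}{5} = - 78 y p - \frac{y}{5} = - 78 p y - \frac{y}{5} = - \frac{y}{5} - 78 p y$)
$\frac{1}{X{\left(2753,1638 \right)}} = \frac{1}{\frac{1}{5} \cdot 2753 \left(-1 - 638820\right)} = \frac{1}{\frac{1}{5} \cdot 2753 \left(-638821\right)} = \frac{1}{- \frac{1758674213}{5}} = - \frac{5}{1758674213}$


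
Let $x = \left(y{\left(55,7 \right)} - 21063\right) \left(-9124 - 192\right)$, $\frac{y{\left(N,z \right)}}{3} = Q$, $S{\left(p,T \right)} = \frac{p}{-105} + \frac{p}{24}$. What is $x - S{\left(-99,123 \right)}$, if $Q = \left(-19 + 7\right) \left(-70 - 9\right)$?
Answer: $\frac{47523898011}{280} \approx 1.6973 \cdot 10^{8}$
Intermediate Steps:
$S{\left(p,T \right)} = \frac{9 p}{280}$ ($S{\left(p,T \right)} = p \left(- \frac{1}{105}\right) + p \frac{1}{24} = - \frac{p}{105} + \frac{p}{24} = \frac{9 p}{280}$)
$Q = 948$ ($Q = \left(-12\right) \left(-79\right) = 948$)
$y{\left(N,z \right)} = 2844$ ($y{\left(N,z \right)} = 3 \cdot 948 = 2844$)
$x = 169728204$ ($x = \left(2844 - 21063\right) \left(-9124 - 192\right) = \left(-18219\right) \left(-9316\right) = 169728204$)
$x - S{\left(-99,123 \right)} = 169728204 - \frac{9}{280} \left(-99\right) = 169728204 - - \frac{891}{280} = 169728204 + \frac{891}{280} = \frac{47523898011}{280}$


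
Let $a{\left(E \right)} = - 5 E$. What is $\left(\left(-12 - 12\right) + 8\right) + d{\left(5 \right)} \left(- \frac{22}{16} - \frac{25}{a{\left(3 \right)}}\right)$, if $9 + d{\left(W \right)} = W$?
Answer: $- \frac{103}{6} \approx -17.167$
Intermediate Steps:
$d{\left(W \right)} = -9 + W$
$\left(\left(-12 - 12\right) + 8\right) + d{\left(5 \right)} \left(- \frac{22}{16} - \frac{25}{a{\left(3 \right)}}\right) = \left(\left(-12 - 12\right) + 8\right) + \left(-9 + 5\right) \left(- \frac{22}{16} - \frac{25}{\left(-5\right) 3}\right) = \left(-24 + 8\right) - 4 \left(\left(-22\right) \frac{1}{16} - \frac{25}{-15}\right) = -16 - 4 \left(- \frac{11}{8} - - \frac{5}{3}\right) = -16 - 4 \left(- \frac{11}{8} + \frac{5}{3}\right) = -16 - \frac{7}{6} = - \frac{103}{6}$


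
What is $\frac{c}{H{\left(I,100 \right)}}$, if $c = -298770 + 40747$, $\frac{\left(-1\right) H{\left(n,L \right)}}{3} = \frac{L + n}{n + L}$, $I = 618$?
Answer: $\frac{258023}{3} \approx 86008.0$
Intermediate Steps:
$H{\left(n,L \right)} = -3$ ($H{\left(n,L \right)} = - 3 \frac{L + n}{n + L} = - 3 \frac{L + n}{L + n} = \left(-3\right) 1 = -3$)
$c = -258023$
$\frac{c}{H{\left(I,100 \right)}} = - \frac{258023}{-3} = \left(-258023\right) \left(- \frac{1}{3}\right) = \frac{258023}{3}$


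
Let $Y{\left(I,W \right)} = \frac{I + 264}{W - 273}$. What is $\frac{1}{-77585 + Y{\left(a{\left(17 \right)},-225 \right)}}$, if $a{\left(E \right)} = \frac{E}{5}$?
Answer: $- \frac{2490}{193187987} \approx -1.2889 \cdot 10^{-5}$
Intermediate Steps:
$a{\left(E \right)} = \frac{E}{5}$ ($a{\left(E \right)} = E \frac{1}{5} = \frac{E}{5}$)
$Y{\left(I,W \right)} = \frac{264 + I}{-273 + W}$
$\frac{1}{-77585 + Y{\left(a{\left(17 \right)},-225 \right)}} = \frac{1}{-77585 + \frac{264 + \frac{1}{5} \cdot 17}{-273 - 225}} = \frac{1}{-77585 + \frac{264 + \frac{17}{5}}{-498}} = \frac{1}{-77585 - \frac{1337}{2490}} = \frac{1}{- \frac{193187987}{2490}} = - \frac{2490}{193187987}$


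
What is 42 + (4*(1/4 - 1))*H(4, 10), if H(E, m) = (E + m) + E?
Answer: -12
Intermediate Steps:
H(E, m) = m + 2*E
42 + (4*(1/4 - 1))*H(4, 10) = 42 + (4*(1/4 - 1))*(10 + 2*4) = 42 + (4*(1*(1/4) - 1))*(10 + 8) = 42 + (4*(1/4 - 1))*18 = 42 + (4*(-3/4))*18 = 42 - 3*18 = 42 - 54 = -12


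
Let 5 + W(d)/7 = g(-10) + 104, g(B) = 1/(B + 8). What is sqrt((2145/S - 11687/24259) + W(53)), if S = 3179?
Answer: sqrt(1623534742286)/48518 ≈ 26.262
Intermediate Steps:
g(B) = 1/(8 + B)
W(d) = 1379/2 (W(d) = -35 + 7*(1/(8 - 10) + 104) = -35 + 7*(1/(-2) + 104) = -35 + 7*(-1/2 + 104) = -35 + 7*(207/2) = -35 + 1449/2 = 1379/2)
sqrt((2145/S - 11687/24259) + W(53)) = sqrt((2145/3179 - 11687/24259) + 1379/2) = sqrt((2145*(1/3179) - 11687*1/24259) + 1379/2) = sqrt((195/289 - 11687/24259) + 1379/2) = sqrt(79586/412403 + 1379/2) = sqrt(568862909/824806) = sqrt(1623534742286)/48518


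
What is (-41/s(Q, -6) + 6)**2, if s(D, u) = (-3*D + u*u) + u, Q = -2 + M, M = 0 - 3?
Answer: 52441/2025 ≈ 25.897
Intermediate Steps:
M = -3
Q = -5 (Q = -2 - 3 = -5)
s(D, u) = u + u**2 - 3*D (s(D, u) = (-3*D + u**2) + u = (u**2 - 3*D) + u = u + u**2 - 3*D)
(-41/s(Q, -6) + 6)**2 = (-41/(-6 + (-6)**2 - 3*(-5)) + 6)**2 = (-41/(-6 + 36 + 15) + 6)**2 = (-41/45 + 6)**2 = (229/45)**2 = 52441/2025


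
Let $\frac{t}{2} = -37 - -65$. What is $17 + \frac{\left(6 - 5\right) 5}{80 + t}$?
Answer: $\frac{2317}{136} \approx 17.037$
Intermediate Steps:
$t = 56$ ($t = 2 \left(-37 - -65\right) = 2 \left(-37 + 65\right) = 2 \cdot 28 = 56$)
$17 + \frac{\left(6 - 5\right) 5}{80 + t} = 17 + \frac{\left(6 - 5\right) 5}{80 + 56} = 17 + \frac{1 \cdot 5}{136} = 17 + \frac{1}{136} \cdot 5 = 17 + \frac{5}{136} = \frac{2317}{136}$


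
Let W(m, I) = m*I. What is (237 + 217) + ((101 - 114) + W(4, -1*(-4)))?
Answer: 457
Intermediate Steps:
W(m, I) = I*m
(237 + 217) + ((101 - 114) + W(4, -1*(-4))) = (237 + 217) + ((101 - 114) - 1*(-4)*4) = 454 + (-13 + 4*4) = 454 + (-13 + 16) = 454 + 3 = 457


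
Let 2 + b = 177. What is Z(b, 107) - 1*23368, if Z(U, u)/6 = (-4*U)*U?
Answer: -758368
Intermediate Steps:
b = 175 (b = -2 + 177 = 175)
Z(U, u) = -24*U² (Z(U, u) = 6*((-4*U)*U) = 6*(-4*U²) = -24*U²)
Z(b, 107) - 1*23368 = -24*175² - 1*23368 = -24*30625 - 23368 = -735000 - 23368 = -758368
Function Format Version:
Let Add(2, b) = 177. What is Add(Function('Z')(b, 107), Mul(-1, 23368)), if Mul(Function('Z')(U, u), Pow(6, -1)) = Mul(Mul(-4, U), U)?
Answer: -758368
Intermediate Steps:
b = 175 (b = Add(-2, 177) = 175)
Function('Z')(U, u) = Mul(-24, Pow(U, 2)) (Function('Z')(U, u) = Mul(6, Mul(Mul(-4, U), U)) = Mul(6, Mul(-4, Pow(U, 2))) = Mul(-24, Pow(U, 2)))
Add(Function('Z')(b, 107), Mul(-1, 23368)) = Add(Mul(-24, Pow(175, 2)), Mul(-1, 23368)) = Add(Mul(-24, 30625), -23368) = Add(-735000, -23368) = -758368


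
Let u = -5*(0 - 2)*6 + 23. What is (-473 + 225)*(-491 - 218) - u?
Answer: 175749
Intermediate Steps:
u = 83 (u = -(-10)*6 + 23 = -5*(-12) + 23 = 60 + 23 = 83)
(-473 + 225)*(-491 - 218) - u = (-473 + 225)*(-491 - 218) - 1*83 = -248*(-709) - 83 = 175832 - 83 = 175749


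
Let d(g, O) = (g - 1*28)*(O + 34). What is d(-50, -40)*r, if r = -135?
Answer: -63180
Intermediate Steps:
d(g, O) = (-28 + g)*(34 + O) (d(g, O) = (g - 28)*(34 + O) = (-28 + g)*(34 + O))
d(-50, -40)*r = (-952 - 28*(-40) + 34*(-50) - 40*(-50))*(-135) = (-952 + 1120 - 1700 + 2000)*(-135) = 468*(-135) = -63180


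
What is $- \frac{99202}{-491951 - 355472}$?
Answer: $\frac{99202}{847423} \approx 0.11706$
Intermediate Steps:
$- \frac{99202}{-491951 - 355472} = - \frac{99202}{-847423} = \left(-99202\right) \left(- \frac{1}{847423}\right) = \frac{99202}{847423}$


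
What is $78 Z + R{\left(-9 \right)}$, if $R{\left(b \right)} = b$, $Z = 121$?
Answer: $9429$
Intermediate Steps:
$78 Z + R{\left(-9 \right)} = 78 \cdot 121 - 9 = 9438 - 9 = 9429$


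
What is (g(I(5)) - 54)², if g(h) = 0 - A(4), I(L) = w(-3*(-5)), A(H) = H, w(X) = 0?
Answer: 3364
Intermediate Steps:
I(L) = 0
g(h) = -4 (g(h) = 0 - 1*4 = 0 - 4 = -4)
(g(I(5)) - 54)² = (-4 - 54)² = (-58)² = 3364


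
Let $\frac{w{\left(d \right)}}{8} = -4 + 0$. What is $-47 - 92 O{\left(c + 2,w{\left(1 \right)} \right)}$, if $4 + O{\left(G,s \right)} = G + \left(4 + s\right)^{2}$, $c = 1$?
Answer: $-72083$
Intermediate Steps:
$w{\left(d \right)} = -32$ ($w{\left(d \right)} = 8 \left(-4 + 0\right) = 8 \left(-4\right) = -32$)
$O{\left(G,s \right)} = -4 + G + \left(4 + s\right)^{2}$ ($O{\left(G,s \right)} = -4 + \left(G + \left(4 + s\right)^{2}\right) = -4 + G + \left(4 + s\right)^{2}$)
$-47 - 92 O{\left(c + 2,w{\left(1 \right)} \right)} = -47 - 92 \left(-4 + \left(1 + 2\right) + \left(4 - 32\right)^{2}\right) = -47 - 92 \left(-4 + 3 + \left(-28\right)^{2}\right) = -47 - 92 \left(-4 + 3 + 784\right) = -47 - 72036 = -72083$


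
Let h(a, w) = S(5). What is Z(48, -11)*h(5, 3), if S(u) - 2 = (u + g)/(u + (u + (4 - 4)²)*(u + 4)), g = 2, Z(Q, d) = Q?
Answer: 2568/25 ≈ 102.72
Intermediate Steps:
S(u) = 2 + (2 + u)/(u + u*(4 + u)) (S(u) = 2 + (u + 2)/(u + (u + (4 - 4)²)*(u + 4)) = 2 + (2 + u)/(u + (u + 0²)*(4 + u)) = 2 + (2 + u)/(u + (u + 0)*(4 + u)) = 2 + (2 + u)/(u + u*(4 + u)))
h(a, w) = 107/50 (h(a, w) = (2 + 2*5² + 11*5)/(5*(5 + 5)) = (⅕)*(2 + 2*25 + 55)/10 = (⅕)*(⅒)*(2 + 50 + 55) = (⅕)*(⅒)*107 = 107/50)
Z(48, -11)*h(5, 3) = 48*(107/50) = 2568/25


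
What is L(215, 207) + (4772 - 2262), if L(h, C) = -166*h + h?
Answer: -32965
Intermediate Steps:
L(h, C) = -165*h
L(215, 207) + (4772 - 2262) = -165*215 + (4772 - 2262) = -35475 + 2510 = -32965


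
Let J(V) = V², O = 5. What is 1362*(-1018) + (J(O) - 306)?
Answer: -1386797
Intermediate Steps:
1362*(-1018) + (J(O) - 306) = 1362*(-1018) + (5² - 306) = -1386516 + (25 - 306) = -1386516 - 281 = -1386797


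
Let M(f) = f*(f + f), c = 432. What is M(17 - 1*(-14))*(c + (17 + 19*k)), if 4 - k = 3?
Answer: 899496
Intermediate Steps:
k = 1 (k = 4 - 1*3 = 4 - 3 = 1)
M(f) = 2*f² (M(f) = f*(2*f) = 2*f²)
M(17 - 1*(-14))*(c + (17 + 19*k)) = (2*(17 - 1*(-14))²)*(432 + (17 + 19*1)) = (2*(17 + 14)²)*(432 + (17 + 19)) = (2*31²)*(432 + 36) = (2*961)*468 = 1922*468 = 899496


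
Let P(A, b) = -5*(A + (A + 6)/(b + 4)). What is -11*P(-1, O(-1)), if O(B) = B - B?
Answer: 55/4 ≈ 13.750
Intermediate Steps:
O(B) = 0
P(A, b) = -5*A - 5*(6 + A)/(4 + b) (P(A, b) = -5*(A + (6 + A)/(4 + b)) = -5*A - 5*(6 + A)/(4 + b))
-11*P(-1, O(-1)) = -55*(-6 - 5*(-1) - 1*(-1)*0)/(4 + 0) = -55*(-6 + 5 + 0)/4 = -55*(-1)/4 = -11*(-5/4) = 55/4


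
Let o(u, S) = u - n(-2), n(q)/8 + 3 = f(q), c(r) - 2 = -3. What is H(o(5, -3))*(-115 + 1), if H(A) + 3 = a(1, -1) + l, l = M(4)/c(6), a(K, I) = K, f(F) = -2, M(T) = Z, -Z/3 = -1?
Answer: 570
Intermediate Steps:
Z = 3 (Z = -3*(-1) = 3)
c(r) = -1 (c(r) = 2 - 3 = -1)
M(T) = 3
n(q) = -40 (n(q) = -24 + 8*(-2) = -24 - 16 = -40)
l = -3 (l = 3/(-1) = 3*(-1) = -3)
o(u, S) = 40 + u (o(u, S) = u - 1*(-40) = u + 40 = 40 + u)
H(A) = -5 (H(A) = -3 + (1 - 3) = -3 - 2 = -5)
H(o(5, -3))*(-115 + 1) = -5*(-115 + 1) = -5*(-114) = 570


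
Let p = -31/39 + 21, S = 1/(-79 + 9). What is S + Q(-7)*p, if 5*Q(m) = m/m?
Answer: 10993/2730 ≈ 4.0267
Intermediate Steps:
S = -1/70 (S = 1/(-70) = -1/70 ≈ -0.014286)
Q(m) = 1/5 (Q(m) = (m/m)/5 = (1/5)*1 = 1/5)
p = 788/39 (p = -31*1/39 + 21 = -31/39 + 21 = 788/39 ≈ 20.205)
S + Q(-7)*p = -1/70 + (1/5)*(788/39) = -1/70 + 788/195 = 10993/2730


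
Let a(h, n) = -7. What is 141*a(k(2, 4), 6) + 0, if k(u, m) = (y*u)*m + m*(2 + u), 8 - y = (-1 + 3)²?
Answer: -987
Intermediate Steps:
y = 4 (y = 8 - (-1 + 3)² = 8 - 1*2² = 8 - 1*4 = 8 - 4 = 4)
k(u, m) = m*(2 + u) + 4*m*u (k(u, m) = (4*u)*m + m*(2 + u) = 4*m*u + m*(2 + u) = m*(2 + u) + 4*m*u)
141*a(k(2, 4), 6) + 0 = 141*(-7) + 0 = -987 + 0 = -987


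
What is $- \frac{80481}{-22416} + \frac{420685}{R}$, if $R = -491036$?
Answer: $\frac{2507416113}{917255248} \approx 2.7336$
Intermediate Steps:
$- \frac{80481}{-22416} + \frac{420685}{R} = - \frac{80481}{-22416} + \frac{420685}{-491036} = \left(-80481\right) \left(- \frac{1}{22416}\right) + 420685 \left(- \frac{1}{491036}\right) = \frac{26827}{7472} - \frac{420685}{491036} = \frac{2507416113}{917255248}$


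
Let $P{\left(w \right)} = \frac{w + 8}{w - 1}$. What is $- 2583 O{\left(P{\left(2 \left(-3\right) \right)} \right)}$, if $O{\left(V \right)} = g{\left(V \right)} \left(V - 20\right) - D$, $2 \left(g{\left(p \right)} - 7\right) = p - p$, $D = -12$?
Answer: $335790$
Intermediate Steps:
$g{\left(p \right)} = 7$ ($g{\left(p \right)} = 7 + \frac{p - p}{2} = 7 + \frac{1}{2} \cdot 0 = 7 + 0 = 7$)
$P{\left(w \right)} = \frac{8 + w}{-1 + w}$
$O{\left(V \right)} = -128 + 7 V$ ($O{\left(V \right)} = 7 \left(V - 20\right) - -12 = 7 \left(-20 + V\right) + 12 = \left(-140 + 7 V\right) + 12 = -128 + 7 V$)
$- 2583 O{\left(P{\left(2 \left(-3\right) \right)} \right)} = - 2583 \left(-128 + 7 \frac{8 + 2 \left(-3\right)}{-1 + 2 \left(-3\right)}\right) = - 2583 \left(-128 + 7 \frac{8 - 6}{-1 - 6}\right) = - 2583 \left(-128 + 7 \frac{1}{-7} \cdot 2\right) = - 2583 \left(-128 + 7 \left(\left(- \frac{1}{7}\right) 2\right)\right) = - 2583 \left(-128 + 7 \left(- \frac{2}{7}\right)\right) = - 2583 \left(-128 - 2\right) = \left(-2583\right) \left(-130\right) = 335790$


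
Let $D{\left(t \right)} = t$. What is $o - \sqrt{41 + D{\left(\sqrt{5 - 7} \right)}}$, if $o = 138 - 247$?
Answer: $-109 - \sqrt{41 + i \sqrt{2}} \approx -115.4 - 0.11042 i$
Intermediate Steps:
$o = -109$ ($o = 138 - 247 = -109$)
$o - \sqrt{41 + D{\left(\sqrt{5 - 7} \right)}} = -109 - \sqrt{41 + \sqrt{5 - 7}} = -109 - \sqrt{41 + \sqrt{-2}} = -109 - \sqrt{41 + i \sqrt{2}}$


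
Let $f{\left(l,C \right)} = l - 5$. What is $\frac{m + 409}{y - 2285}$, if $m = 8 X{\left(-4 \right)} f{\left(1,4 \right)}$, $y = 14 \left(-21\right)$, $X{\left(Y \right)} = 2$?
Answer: $- \frac{345}{2579} \approx -0.13377$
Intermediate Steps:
$f{\left(l,C \right)} = -5 + l$
$y = -294$
$m = -64$ ($m = 8 \cdot 2 \left(-5 + 1\right) = 16 \left(-4\right) = -64$)
$\frac{m + 409}{y - 2285} = \frac{-64 + 409}{-294 - 2285} = \frac{345}{-2579} = 345 \left(- \frac{1}{2579}\right) = - \frac{345}{2579}$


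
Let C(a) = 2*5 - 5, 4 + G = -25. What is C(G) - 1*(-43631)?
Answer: 43636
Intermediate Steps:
G = -29 (G = -4 - 25 = -29)
C(a) = 5 (C(a) = 10 - 5 = 5)
C(G) - 1*(-43631) = 5 - 1*(-43631) = 5 + 43631 = 43636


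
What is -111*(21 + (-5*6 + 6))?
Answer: 333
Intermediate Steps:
-111*(21 + (-5*6 + 6)) = -111*(21 + (-30 + 6)) = -111*(21 - 24) = -111*(-3) = 333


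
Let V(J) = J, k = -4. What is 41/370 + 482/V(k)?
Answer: -22272/185 ≈ -120.39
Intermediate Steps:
41/370 + 482/V(k) = 41/370 + 482/(-4) = 41*(1/370) + 482*(-1/4) = 41/370 - 241/2 = -22272/185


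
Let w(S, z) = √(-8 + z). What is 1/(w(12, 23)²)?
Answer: 1/15 ≈ 0.066667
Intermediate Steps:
1/(w(12, 23)²) = 1/((√(-8 + 23))²) = 1/((√15)²) = 1/15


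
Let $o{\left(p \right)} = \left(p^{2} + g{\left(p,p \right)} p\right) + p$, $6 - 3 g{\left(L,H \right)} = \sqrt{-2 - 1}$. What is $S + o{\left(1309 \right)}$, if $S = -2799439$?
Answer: $-1082031 - \frac{1309 i \sqrt{3}}{3} \approx -1.082 \cdot 10^{6} - 755.75 i$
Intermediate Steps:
$g{\left(L,H \right)} = 2 - \frac{i \sqrt{3}}{3}$ ($g{\left(L,H \right)} = 2 - \frac{\sqrt{-2 - 1}}{3} = 2 - \frac{\sqrt{-3}}{3} = 2 - \frac{i \sqrt{3}}{3}$)
$o{\left(p \right)} = p + p^{2} + p \left(2 - \frac{i \sqrt{3}}{3}\right)$ ($o{\left(p \right)} = \left(p^{2} + \left(2 - \frac{i \sqrt{3}}{3}\right) p\right) + p = \left(p^{2} + p \left(2 - \frac{i \sqrt{3}}{3}\right)\right) + p = p + p^{2} + p \left(2 - \frac{i \sqrt{3}}{3}\right)$)
$S + o{\left(1309 \right)} = -2799439 + \frac{1}{3} \cdot 1309 \left(9 + 3 \cdot 1309 - i \sqrt{3}\right) = -2799439 + \frac{1}{3} \cdot 1309 \left(9 + 3927 - i \sqrt{3}\right) = -2799439 + \frac{1}{3} \cdot 1309 \left(3936 - i \sqrt{3}\right) = -2799439 + \left(1717408 - \frac{1309 i \sqrt{3}}{3}\right) = -1082031 - \frac{1309 i \sqrt{3}}{3}$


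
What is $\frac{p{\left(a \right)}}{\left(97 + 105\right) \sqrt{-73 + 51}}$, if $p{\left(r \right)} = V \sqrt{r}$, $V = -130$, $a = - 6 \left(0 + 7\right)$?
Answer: $- \frac{65 \sqrt{231}}{1111} \approx -0.88921$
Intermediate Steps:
$a = -42$ ($a = \left(-6\right) 7 = -42$)
$p{\left(r \right)} = - 130 \sqrt{r}$
$\frac{p{\left(a \right)}}{\left(97 + 105\right) \sqrt{-73 + 51}} = \frac{\left(-130\right) \sqrt{-42}}{\left(97 + 105\right) \sqrt{-73 + 51}} = \frac{\left(-130\right) i \sqrt{42}}{202 \sqrt{-22}} = \frac{\left(-130\right) i \sqrt{42}}{202 i \sqrt{22}} = - 130 i \sqrt{42} \left(- \frac{i \sqrt{22}}{4444}\right) = - \frac{65 \sqrt{231}}{1111}$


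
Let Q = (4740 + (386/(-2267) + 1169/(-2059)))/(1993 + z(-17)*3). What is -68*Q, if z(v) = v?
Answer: -752137946982/4532388163 ≈ -165.95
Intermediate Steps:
Q = 22121704323/9064776326 (Q = (4740 + (386/(-2267) + 1169/(-2059)))/(1993 - 17*3) = (4740 + (386*(-1/2267) + 1169*(-1/2059)))/(1993 - 51) = (4740 + (-386/2267 - 1169/2059))/1942 = (4740 - 3444897/4667753)*(1/1942) = (22121704323/4667753)*(1/1942) = 22121704323/9064776326 ≈ 2.4404)
-68*Q = -68*22121704323/9064776326 = -752137946982/4532388163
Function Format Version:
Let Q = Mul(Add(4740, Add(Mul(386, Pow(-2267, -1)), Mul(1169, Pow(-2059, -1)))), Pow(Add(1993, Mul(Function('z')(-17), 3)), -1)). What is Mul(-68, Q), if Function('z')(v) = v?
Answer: Rational(-752137946982, 4532388163) ≈ -165.95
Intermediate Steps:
Q = Rational(22121704323, 9064776326) (Q = Mul(Add(4740, Add(Mul(386, Pow(-2267, -1)), Mul(1169, Pow(-2059, -1)))), Pow(Add(1993, Mul(-17, 3)), -1)) = Mul(Add(4740, Add(Mul(386, Rational(-1, 2267)), Mul(1169, Rational(-1, 2059)))), Pow(Add(1993, -51), -1)) = Mul(Add(4740, Add(Rational(-386, 2267), Rational(-1169, 2059))), Pow(1942, -1)) = Mul(Add(4740, Rational(-3444897, 4667753)), Rational(1, 1942)) = Mul(Rational(22121704323, 4667753), Rational(1, 1942)) = Rational(22121704323, 9064776326) ≈ 2.4404)
Mul(-68, Q) = Mul(-68, Rational(22121704323, 9064776326)) = Rational(-752137946982, 4532388163)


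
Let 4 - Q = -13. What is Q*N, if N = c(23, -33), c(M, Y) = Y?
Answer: -561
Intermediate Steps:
N = -33
Q = 17 (Q = 4 - 1*(-13) = 4 + 13 = 17)
Q*N = 17*(-33) = -561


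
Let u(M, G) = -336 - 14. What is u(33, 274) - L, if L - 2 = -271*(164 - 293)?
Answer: -35311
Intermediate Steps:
u(M, G) = -350
L = 34961 (L = 2 - 271*(164 - 293) = 2 - 271*(-129) = 2 + 34959 = 34961)
u(33, 274) - L = -350 - 1*34961 = -350 - 34961 = -35311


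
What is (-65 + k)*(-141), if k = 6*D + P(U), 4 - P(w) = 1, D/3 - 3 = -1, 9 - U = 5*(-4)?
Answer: 3666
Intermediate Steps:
U = 29 (U = 9 - 5*(-4) = 9 - 1*(-20) = 9 + 20 = 29)
D = 6 (D = 9 + 3*(-1) = 9 - 3 = 6)
P(w) = 3 (P(w) = 4 - 1*1 = 4 - 1 = 3)
k = 39 (k = 6*6 + 3 = 36 + 3 = 39)
(-65 + k)*(-141) = (-65 + 39)*(-141) = -26*(-141) = 3666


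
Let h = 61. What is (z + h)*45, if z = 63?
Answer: 5580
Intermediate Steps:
(z + h)*45 = (63 + 61)*45 = 124*45 = 5580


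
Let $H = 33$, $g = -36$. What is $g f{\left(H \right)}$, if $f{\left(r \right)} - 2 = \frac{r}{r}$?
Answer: $-108$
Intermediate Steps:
$f{\left(r \right)} = 3$ ($f{\left(r \right)} = 2 + \frac{r}{r} = 2 + 1 = 3$)
$g f{\left(H \right)} = \left(-36\right) 3 = -108$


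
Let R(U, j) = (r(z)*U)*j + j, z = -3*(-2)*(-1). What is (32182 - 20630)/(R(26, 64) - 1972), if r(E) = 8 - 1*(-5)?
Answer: 2888/4931 ≈ 0.58568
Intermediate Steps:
z = -6 (z = 6*(-1) = -6)
r(E) = 13 (r(E) = 8 + 5 = 13)
R(U, j) = j + 13*U*j (R(U, j) = (13*U)*j + j = 13*U*j + j = j + 13*U*j)
(32182 - 20630)/(R(26, 64) - 1972) = (32182 - 20630)/(64*(1 + 13*26) - 1972) = 11552/(64*(1 + 338) - 1972) = 11552/(64*339 - 1972) = 11552/(21696 - 1972) = 11552/19724 = 11552*(1/19724) = 2888/4931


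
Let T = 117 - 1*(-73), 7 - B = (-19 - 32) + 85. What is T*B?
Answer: -5130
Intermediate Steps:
B = -27 (B = 7 - ((-19 - 32) + 85) = 7 - (-51 + 85) = 7 - 1*34 = 7 - 34 = -27)
T = 190 (T = 117 + 73 = 190)
T*B = 190*(-27) = -5130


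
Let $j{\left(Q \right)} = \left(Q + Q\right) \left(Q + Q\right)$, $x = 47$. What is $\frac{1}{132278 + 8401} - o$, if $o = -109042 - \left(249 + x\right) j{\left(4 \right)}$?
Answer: $\frac{18004942495}{140679} \approx 1.2799 \cdot 10^{5}$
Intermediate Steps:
$j{\left(Q \right)} = 4 Q^{2}$ ($j{\left(Q \right)} = 2 Q 2 Q = 4 Q^{2}$)
$o = -127986$ ($o = -109042 - \left(249 + 47\right) 4 \cdot 4^{2} = -109042 - 296 \cdot 4 \cdot 16 = -109042 - 296 \cdot 64 = -109042 - 18944 = -127986$)
$\frac{1}{132278 + 8401} - o = \frac{1}{132278 + 8401} - -127986 = \frac{1}{140679} + 127986 = \frac{18004942495}{140679}$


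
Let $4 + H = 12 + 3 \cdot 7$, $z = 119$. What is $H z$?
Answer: $3451$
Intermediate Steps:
$H = 29$ ($H = -4 + \left(12 + 3 \cdot 7\right) = -4 + \left(12 + 21\right) = -4 + 33 = 29$)
$H z = 29 \cdot 119 = 3451$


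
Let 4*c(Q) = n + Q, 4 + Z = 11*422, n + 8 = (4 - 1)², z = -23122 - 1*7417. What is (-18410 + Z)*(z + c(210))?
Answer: 419856635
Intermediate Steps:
z = -30539 (z = -23122 - 7417 = -30539)
n = 1 (n = -8 + (4 - 1)² = -8 + 3² = -8 + 9 = 1)
Z = 4638 (Z = -4 + 11*422 = -4 + 4642 = 4638)
c(Q) = ¼ + Q/4 (c(Q) = (1 + Q)/4 = ¼ + Q/4)
(-18410 + Z)*(z + c(210)) = (-18410 + 4638)*(-30539 + (¼ + (¼)*210)) = -13772*(-30539 + (¼ + 105/2)) = -13772*(-30539 + 211/4) = -13772*(-121945/4) = 419856635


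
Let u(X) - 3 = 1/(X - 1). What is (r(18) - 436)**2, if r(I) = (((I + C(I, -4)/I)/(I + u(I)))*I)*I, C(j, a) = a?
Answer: 845879056/32041 ≈ 26400.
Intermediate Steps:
u(X) = 3 + 1/(-1 + X) (u(X) = 3 + 1/(X - 1) = 3 + 1/(-1 + X))
r(I) = I**2*(I - 4/I)/(I + (-2 + 3*I)/(-1 + I)) (r(I) = (((I - 4/I)/(I + (-2 + 3*I)/(-1 + I)))*I)*I = (I*(I - 4/I)/(I + (-2 + 3*I)/(-1 + I)))*I = I**2*(I - 4/I)/(I + (-2 + 3*I)/(-1 + I)))
(r(18) - 436)**2 = (18*(-1 + 18)*(-4 + 18**2)/(-2 + 3*18 + 18*(-1 + 18)) - 436)**2 = (18*17*(-4 + 324)/(-2 + 54 + 18*17) - 436)**2 = (18*17*320/(-2 + 54 + 306) - 436)**2 = (18*17*320/358 - 436)**2 = (18*(1/358)*17*320 - 436)**2 = (48960/179 - 436)**2 = (-29084/179)**2 = 845879056/32041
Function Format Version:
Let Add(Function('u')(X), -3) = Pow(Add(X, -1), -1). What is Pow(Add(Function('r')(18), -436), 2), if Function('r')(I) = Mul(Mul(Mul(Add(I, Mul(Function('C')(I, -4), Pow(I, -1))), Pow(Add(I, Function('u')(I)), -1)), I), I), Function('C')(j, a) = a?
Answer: Rational(845879056, 32041) ≈ 26400.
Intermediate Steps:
Function('u')(X) = Add(3, Pow(Add(-1, X), -1)) (Function('u')(X) = Add(3, Pow(Add(X, -1), -1)) = Add(3, Pow(Add(-1, X), -1)))
Function('r')(I) = Mul(Pow(I, 2), Pow(Add(I, Mul(Pow(Add(-1, I), -1), Add(-2, Mul(3, I)))), -1), Add(I, Mul(-4, Pow(I, -1)))) (Function('r')(I) = Mul(Mul(Mul(Add(I, Mul(-4, Pow(I, -1))), Pow(Add(I, Mul(Pow(Add(-1, I), -1), Add(-2, Mul(3, I)))), -1)), I), I) = Mul(Mul(Mul(Pow(Add(I, Mul(Pow(Add(-1, I), -1), Add(-2, Mul(3, I)))), -1), Add(I, Mul(-4, Pow(I, -1)))), I), I) = Mul(Mul(I, Pow(Add(I, Mul(Pow(Add(-1, I), -1), Add(-2, Mul(3, I)))), -1), Add(I, Mul(-4, Pow(I, -1)))), I) = Mul(Pow(I, 2), Pow(Add(I, Mul(Pow(Add(-1, I), -1), Add(-2, Mul(3, I)))), -1), Add(I, Mul(-4, Pow(I, -1)))))
Pow(Add(Function('r')(18), -436), 2) = Pow(Add(Mul(18, Pow(Add(-2, Mul(3, 18), Mul(18, Add(-1, 18))), -1), Add(-1, 18), Add(-4, Pow(18, 2))), -436), 2) = Pow(Add(Mul(18, Pow(Add(-2, 54, Mul(18, 17)), -1), 17, Add(-4, 324)), -436), 2) = Pow(Add(Mul(18, Pow(Add(-2, 54, 306), -1), 17, 320), -436), 2) = Pow(Add(Mul(18, Pow(358, -1), 17, 320), -436), 2) = Pow(Add(Mul(18, Rational(1, 358), 17, 320), -436), 2) = Pow(Add(Rational(48960, 179), -436), 2) = Pow(Rational(-29084, 179), 2) = Rational(845879056, 32041)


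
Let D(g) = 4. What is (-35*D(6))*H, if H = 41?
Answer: -5740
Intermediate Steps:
(-35*D(6))*H = -35*4*41 = -140*41 = -5740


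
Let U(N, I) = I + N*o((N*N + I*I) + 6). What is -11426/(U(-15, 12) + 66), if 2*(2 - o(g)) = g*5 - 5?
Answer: -11426/14073 ≈ -0.81191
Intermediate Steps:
o(g) = 9/2 - 5*g/2 (o(g) = 2 - (g*5 - 5)/2 = 2 - (5*g - 5)/2 = 2 - (-5 + 5*g)/2 = 2 + (5/2 - 5*g/2) = 9/2 - 5*g/2)
U(N, I) = I + N*(-21/2 - 5*I²/2 - 5*N²/2) (U(N, I) = I + N*(9/2 - 5*((N*N + I*I) + 6)/2) = I + N*(9/2 - 5*((N² + I²) + 6)/2) = I + N*(9/2 - 5*((I² + N²) + 6)/2) = I + N*(9/2 - 5*(6 + I² + N²)/2) = I + N*(9/2 + (-15 - 5*I²/2 - 5*N²/2)) = I + N*(-21/2 - 5*I²/2 - 5*N²/2))
-11426/(U(-15, 12) + 66) = -11426/((12 - ½*(-15)*(21 + 5*12² + 5*(-15)²)) + 66) = -11426/((12 - ½*(-15)*(21 + 5*144 + 5*225)) + 66) = -11426/((12 - ½*(-15)*(21 + 720 + 1125)) + 66) = -11426/((12 - ½*(-15)*1866) + 66) = -11426/((12 + 13995) + 66) = -11426/(14007 + 66) = -11426/14073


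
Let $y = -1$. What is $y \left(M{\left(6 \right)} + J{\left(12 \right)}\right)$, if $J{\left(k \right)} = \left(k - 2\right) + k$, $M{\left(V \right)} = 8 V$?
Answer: $-70$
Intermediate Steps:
$J{\left(k \right)} = -2 + 2 k$ ($J{\left(k \right)} = \left(-2 + k\right) + k = -2 + 2 k$)
$y \left(M{\left(6 \right)} + J{\left(12 \right)}\right) = - (8 \cdot 6 + \left(-2 + 2 \cdot 12\right)) = - (48 + \left(-2 + 24\right)) = - (48 + 22) = \left(-1\right) 70 = -70$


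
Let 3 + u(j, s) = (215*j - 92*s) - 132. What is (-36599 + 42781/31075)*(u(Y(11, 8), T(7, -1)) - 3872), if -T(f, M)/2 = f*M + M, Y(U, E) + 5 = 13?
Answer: 4275002230296/31075 ≈ 1.3757e+8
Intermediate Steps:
Y(U, E) = 8 (Y(U, E) = -5 + 13 = 8)
T(f, M) = -2*M - 2*M*f (T(f, M) = -2*(f*M + M) = -2*(M*f + M) = -2*(M + M*f) = -2*M - 2*M*f)
u(j, s) = -135 - 92*s + 215*j (u(j, s) = -3 + ((215*j - 92*s) - 132) = -3 + ((-92*s + 215*j) - 132) = -3 + (-132 - 92*s + 215*j) = -135 - 92*s + 215*j)
(-36599 + 42781/31075)*(u(Y(11, 8), T(7, -1)) - 3872) = (-36599 + 42781/31075)*((-135 - (-184)*(-1)*(1 + 7) + 215*8) - 3872) = (-36599 + 42781*(1/31075))*((-135 - (-184)*(-1)*8 + 1720) - 3872) = (-36599 + 42781/31075)*((-135 - 92*16 + 1720) - 3872) = -1137271144*((-135 - 1472 + 1720) - 3872)/31075 = -1137271144*(113 - 3872)/31075 = -1137271144/31075*(-3759) = 4275002230296/31075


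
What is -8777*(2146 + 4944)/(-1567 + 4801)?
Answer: -31114465/1617 ≈ -19242.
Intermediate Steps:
-8777*(2146 + 4944)/(-1567 + 4801) = -8777/(3234/7090) = -8777/(3234*(1/7090)) = -8777/1617/3545 = -8777*3545/1617 = -31114465/1617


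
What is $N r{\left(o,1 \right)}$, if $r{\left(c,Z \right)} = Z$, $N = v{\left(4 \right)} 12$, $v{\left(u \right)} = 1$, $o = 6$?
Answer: $12$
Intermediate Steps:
$N = 12$ ($N = 1 \cdot 12 = 12$)
$N r{\left(o,1 \right)} = 12 \cdot 1 = 12$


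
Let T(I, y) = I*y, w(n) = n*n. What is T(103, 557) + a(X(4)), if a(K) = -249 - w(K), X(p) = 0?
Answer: 57122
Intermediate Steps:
w(n) = n²
a(K) = -249 - K²
T(103, 557) + a(X(4)) = 103*557 + (-249 - 1*0²) = 57371 + (-249 - 1*0) = 57371 + (-249 + 0) = 57371 - 249 = 57122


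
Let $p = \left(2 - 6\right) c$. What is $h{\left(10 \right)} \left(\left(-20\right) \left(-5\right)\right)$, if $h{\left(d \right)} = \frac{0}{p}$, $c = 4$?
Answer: $0$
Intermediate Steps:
$p = -16$ ($p = \left(2 - 6\right) 4 = \left(-4\right) 4 = -16$)
$h{\left(d \right)} = 0$ ($h{\left(d \right)} = \frac{0}{-16} = 0 \left(- \frac{1}{16}\right) = 0$)
$h{\left(10 \right)} \left(\left(-20\right) \left(-5\right)\right) = 0 \left(\left(-20\right) \left(-5\right)\right) = 0 \cdot 100 = 0$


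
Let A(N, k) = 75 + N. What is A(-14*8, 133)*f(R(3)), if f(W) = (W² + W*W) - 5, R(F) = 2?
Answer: -111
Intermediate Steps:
f(W) = -5 + 2*W² (f(W) = (W² + W²) - 5 = 2*W² - 5 = -5 + 2*W²)
A(-14*8, 133)*f(R(3)) = (75 - 14*8)*(-5 + 2*2²) = (75 - 112)*(-5 + 2*4) = -37*(-5 + 8) = -37*3 = -111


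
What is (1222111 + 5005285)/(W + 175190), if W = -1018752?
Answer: -3113698/421781 ≈ -7.3823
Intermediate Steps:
(1222111 + 5005285)/(W + 175190) = (1222111 + 5005285)/(-1018752 + 175190) = 6227396/(-843562) = 6227396*(-1/843562) = -3113698/421781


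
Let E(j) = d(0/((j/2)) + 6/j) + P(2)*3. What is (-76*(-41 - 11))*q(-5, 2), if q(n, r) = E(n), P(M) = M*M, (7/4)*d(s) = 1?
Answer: 347776/7 ≈ 49682.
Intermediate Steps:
d(s) = 4/7 (d(s) = (4/7)*1 = 4/7)
P(M) = M**2
E(j) = 88/7 (E(j) = 4/7 + 2**2*3 = 4/7 + 4*3 = 4/7 + 12 = 88/7)
q(n, r) = 88/7
(-76*(-41 - 11))*q(-5, 2) = -76*(-41 - 11)*(88/7) = -76*(-52)*(88/7) = 3952*(88/7) = 347776/7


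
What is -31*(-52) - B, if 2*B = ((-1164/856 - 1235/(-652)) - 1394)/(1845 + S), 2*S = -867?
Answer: 105856858067/65647924 ≈ 1612.5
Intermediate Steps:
S = -867/2 (S = (½)*(-867) = -867/2 ≈ -433.50)
B = -32404579/65647924 (B = (((-1164/856 - 1235/(-652)) - 1394)/(1845 - 867/2))/2 = (((-1164*1/856 - 1235*(-1/652)) - 1394)/(2823/2))/2 = (((-291/214 + 1235/652) - 1394)*(2/2823))/2 = ((37279/69764 - 1394)*(2/2823))/2 = (-97213737/69764*2/2823)/2 = (½)*(-32404579/32823962) = -32404579/65647924 ≈ -0.49361)
-31*(-52) - B = -31*(-52) - 1*(-32404579/65647924) = 1612 + 32404579/65647924 = 105856858067/65647924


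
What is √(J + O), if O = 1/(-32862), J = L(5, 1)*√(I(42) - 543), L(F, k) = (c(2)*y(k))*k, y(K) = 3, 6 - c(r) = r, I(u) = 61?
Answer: √(-32862 + 12958932528*I*√482)/32862 ≈ 11.477 + 11.477*I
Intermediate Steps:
c(r) = 6 - r
L(F, k) = 12*k (L(F, k) = ((6 - 1*2)*3)*k = ((6 - 2)*3)*k = (4*3)*k = 12*k)
J = 12*I*√482 (J = (12*1)*√(61 - 543) = 12*√(-482) = 12*(I*√482) = 12*I*√482 ≈ 263.45*I)
O = -1/32862 ≈ -3.0430e-5
√(J + O) = √(12*I*√482 - 1/32862) = √(-1/32862 + 12*I*√482)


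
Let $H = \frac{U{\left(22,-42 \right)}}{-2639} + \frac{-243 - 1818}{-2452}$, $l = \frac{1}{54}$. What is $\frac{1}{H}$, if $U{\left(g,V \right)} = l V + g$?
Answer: $\frac{58237452}{48482479} \approx 1.2012$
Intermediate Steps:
$l = \frac{1}{54} \approx 0.018519$
$U{\left(g,V \right)} = g + \frac{V}{54}$ ($U{\left(g,V \right)} = \frac{V}{54} + g = g + \frac{V}{54}$)
$H = \frac{48482479}{58237452}$ ($H = \frac{22 + \frac{1}{54} \left(-42\right)}{-2639} + \frac{-243 - 1818}{-2452} = \left(22 - \frac{7}{9}\right) \left(- \frac{1}{2639}\right) - - \frac{2061}{2452} = \frac{191}{9} \left(- \frac{1}{2639}\right) + \frac{2061}{2452} = - \frac{191}{23751} + \frac{2061}{2452} = \frac{48482479}{58237452} \approx 0.8325$)
$\frac{1}{H} = \frac{1}{\frac{48482479}{58237452}} = \frac{58237452}{48482479}$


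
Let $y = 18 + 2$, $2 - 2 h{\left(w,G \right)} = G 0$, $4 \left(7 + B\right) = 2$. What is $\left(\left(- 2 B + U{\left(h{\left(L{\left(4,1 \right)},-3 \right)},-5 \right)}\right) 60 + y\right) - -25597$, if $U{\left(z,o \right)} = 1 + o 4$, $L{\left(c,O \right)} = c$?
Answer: $25257$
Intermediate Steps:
$B = - \frac{13}{2}$ ($B = -7 + \frac{1}{4} \cdot 2 = -7 + \frac{1}{2} = - \frac{13}{2} \approx -6.5$)
$h{\left(w,G \right)} = 1$ ($h{\left(w,G \right)} = 1 - \frac{G 0}{2} = 1 - 0 = 1 + 0 = 1$)
$U{\left(z,o \right)} = 1 + 4 o$
$y = 20$
$\left(\left(- 2 B + U{\left(h{\left(L{\left(4,1 \right)},-3 \right)},-5 \right)}\right) 60 + y\right) - -25597 = \left(\left(\left(-2\right) \left(- \frac{13}{2}\right) + \left(1 + 4 \left(-5\right)\right)\right) 60 + 20\right) - -25597 = \left(\left(13 + \left(1 - 20\right)\right) 60 + 20\right) + 25597 = \left(\left(13 - 19\right) 60 + 20\right) + 25597 = \left(\left(-6\right) 60 + 20\right) + 25597 = \left(-360 + 20\right) + 25597 = -340 + 25597 = 25257$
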